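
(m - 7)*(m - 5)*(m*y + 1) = m^3*y - 12*m^2*y + m^2 + 35*m*y - 12*m + 35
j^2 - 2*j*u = j*(j - 2*u)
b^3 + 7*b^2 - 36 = (b - 2)*(b + 3)*(b + 6)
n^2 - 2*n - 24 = (n - 6)*(n + 4)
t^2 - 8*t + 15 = (t - 5)*(t - 3)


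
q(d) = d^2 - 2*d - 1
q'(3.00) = 4.00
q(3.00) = 2.00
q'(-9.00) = -20.00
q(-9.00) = 98.00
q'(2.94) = 3.88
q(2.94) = 1.76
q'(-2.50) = -7.00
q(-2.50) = 10.25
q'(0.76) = -0.48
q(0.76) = -1.94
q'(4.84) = 7.68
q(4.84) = 12.75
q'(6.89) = 11.78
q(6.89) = 32.69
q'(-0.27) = -2.54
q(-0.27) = -0.39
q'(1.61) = 1.22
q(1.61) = -1.63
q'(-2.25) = -6.50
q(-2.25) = 8.56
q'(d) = 2*d - 2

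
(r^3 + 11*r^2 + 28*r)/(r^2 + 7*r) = r + 4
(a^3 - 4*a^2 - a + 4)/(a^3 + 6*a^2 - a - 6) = (a - 4)/(a + 6)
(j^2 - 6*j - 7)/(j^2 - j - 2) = (j - 7)/(j - 2)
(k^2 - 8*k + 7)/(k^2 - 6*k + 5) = (k - 7)/(k - 5)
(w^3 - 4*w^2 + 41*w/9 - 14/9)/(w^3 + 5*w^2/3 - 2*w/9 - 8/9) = (3*w^2 - 10*w + 7)/(3*w^2 + 7*w + 4)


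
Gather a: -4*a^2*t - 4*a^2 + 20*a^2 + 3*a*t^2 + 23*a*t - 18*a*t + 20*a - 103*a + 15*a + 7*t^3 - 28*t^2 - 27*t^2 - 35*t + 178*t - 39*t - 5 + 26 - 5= a^2*(16 - 4*t) + a*(3*t^2 + 5*t - 68) + 7*t^3 - 55*t^2 + 104*t + 16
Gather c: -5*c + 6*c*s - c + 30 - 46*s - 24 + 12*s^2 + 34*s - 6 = c*(6*s - 6) + 12*s^2 - 12*s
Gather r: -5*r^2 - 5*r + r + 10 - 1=-5*r^2 - 4*r + 9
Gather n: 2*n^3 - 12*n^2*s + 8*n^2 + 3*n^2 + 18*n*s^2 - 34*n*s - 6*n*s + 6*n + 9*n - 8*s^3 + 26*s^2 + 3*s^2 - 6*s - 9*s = 2*n^3 + n^2*(11 - 12*s) + n*(18*s^2 - 40*s + 15) - 8*s^3 + 29*s^2 - 15*s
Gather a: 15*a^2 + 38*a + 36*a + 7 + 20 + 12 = 15*a^2 + 74*a + 39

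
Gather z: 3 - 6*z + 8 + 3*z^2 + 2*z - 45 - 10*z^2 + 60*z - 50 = -7*z^2 + 56*z - 84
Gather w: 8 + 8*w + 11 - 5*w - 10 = 3*w + 9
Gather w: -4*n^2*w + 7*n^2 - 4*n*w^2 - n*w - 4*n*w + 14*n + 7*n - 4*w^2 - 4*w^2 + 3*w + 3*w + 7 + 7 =7*n^2 + 21*n + w^2*(-4*n - 8) + w*(-4*n^2 - 5*n + 6) + 14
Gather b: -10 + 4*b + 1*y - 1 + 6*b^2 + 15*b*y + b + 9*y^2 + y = 6*b^2 + b*(15*y + 5) + 9*y^2 + 2*y - 11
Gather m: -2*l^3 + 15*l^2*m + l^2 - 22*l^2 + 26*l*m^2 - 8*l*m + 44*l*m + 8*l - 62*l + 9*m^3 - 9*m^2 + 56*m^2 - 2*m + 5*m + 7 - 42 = -2*l^3 - 21*l^2 - 54*l + 9*m^3 + m^2*(26*l + 47) + m*(15*l^2 + 36*l + 3) - 35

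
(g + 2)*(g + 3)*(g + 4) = g^3 + 9*g^2 + 26*g + 24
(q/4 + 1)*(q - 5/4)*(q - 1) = q^3/4 + 7*q^2/16 - 31*q/16 + 5/4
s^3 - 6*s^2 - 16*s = s*(s - 8)*(s + 2)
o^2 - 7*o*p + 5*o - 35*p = (o + 5)*(o - 7*p)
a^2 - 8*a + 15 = (a - 5)*(a - 3)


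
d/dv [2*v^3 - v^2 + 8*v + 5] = 6*v^2 - 2*v + 8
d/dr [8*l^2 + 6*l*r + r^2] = 6*l + 2*r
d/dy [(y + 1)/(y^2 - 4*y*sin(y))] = (4*y^2*cos(y) - y^2 + 4*y*cos(y) - 2*y + 4*sin(y))/(y^2*(y - 4*sin(y))^2)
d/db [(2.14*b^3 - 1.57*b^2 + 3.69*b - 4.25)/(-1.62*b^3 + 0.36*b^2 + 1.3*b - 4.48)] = (-1.773*b^4 + 17.5196*b^3 - 52.786*b^2 + 17.1272*b - 11.0062)/(2.6244*b^6 - 1.1664*b^5 - 4.0824*b^4 + 15.4512*b^3 - 1.5356*b^2 - 11.648*b + 20.0704)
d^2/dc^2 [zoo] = 0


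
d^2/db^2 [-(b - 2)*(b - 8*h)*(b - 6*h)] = -6*b + 28*h + 4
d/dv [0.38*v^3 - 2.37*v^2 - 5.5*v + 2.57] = 1.14*v^2 - 4.74*v - 5.5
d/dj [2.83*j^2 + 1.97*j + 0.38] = 5.66*j + 1.97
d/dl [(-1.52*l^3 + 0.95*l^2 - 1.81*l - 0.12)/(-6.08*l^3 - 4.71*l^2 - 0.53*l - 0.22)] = (12.9352*l^4 - 20.3984*l^3 - 10.2142*l^2 - 1.5484*l + 0.3346)/(36.9664*l^6 + 57.2736*l^5 + 28.6289*l^4 + 7.6678*l^3 + 2.3533*l^2 + 0.2332*l + 0.0484)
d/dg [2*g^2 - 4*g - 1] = 4*g - 4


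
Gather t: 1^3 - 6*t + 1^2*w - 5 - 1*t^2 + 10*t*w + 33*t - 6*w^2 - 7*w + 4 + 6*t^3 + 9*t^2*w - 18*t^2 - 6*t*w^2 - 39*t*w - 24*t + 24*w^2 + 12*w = 6*t^3 + t^2*(9*w - 19) + t*(-6*w^2 - 29*w + 3) + 18*w^2 + 6*w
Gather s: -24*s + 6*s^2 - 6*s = 6*s^2 - 30*s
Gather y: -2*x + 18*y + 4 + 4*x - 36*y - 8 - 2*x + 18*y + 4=0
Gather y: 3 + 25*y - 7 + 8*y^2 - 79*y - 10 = 8*y^2 - 54*y - 14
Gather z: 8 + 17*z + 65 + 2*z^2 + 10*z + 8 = 2*z^2 + 27*z + 81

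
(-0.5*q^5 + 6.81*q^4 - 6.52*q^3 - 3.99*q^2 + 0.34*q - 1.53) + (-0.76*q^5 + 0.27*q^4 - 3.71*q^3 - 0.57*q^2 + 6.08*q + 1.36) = -1.26*q^5 + 7.08*q^4 - 10.23*q^3 - 4.56*q^2 + 6.42*q - 0.17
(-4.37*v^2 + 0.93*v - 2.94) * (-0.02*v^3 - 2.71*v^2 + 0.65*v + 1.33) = 0.0874*v^5 + 11.8241*v^4 - 5.302*v^3 + 2.7598*v^2 - 0.6741*v - 3.9102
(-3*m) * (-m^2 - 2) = 3*m^3 + 6*m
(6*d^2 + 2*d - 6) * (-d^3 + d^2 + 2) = -6*d^5 + 4*d^4 + 8*d^3 + 6*d^2 + 4*d - 12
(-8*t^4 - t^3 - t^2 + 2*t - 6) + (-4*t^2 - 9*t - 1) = -8*t^4 - t^3 - 5*t^2 - 7*t - 7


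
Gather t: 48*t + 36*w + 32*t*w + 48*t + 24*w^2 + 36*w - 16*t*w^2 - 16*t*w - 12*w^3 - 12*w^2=t*(-16*w^2 + 16*w + 96) - 12*w^3 + 12*w^2 + 72*w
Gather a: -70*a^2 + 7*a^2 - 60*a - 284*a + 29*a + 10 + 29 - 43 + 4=-63*a^2 - 315*a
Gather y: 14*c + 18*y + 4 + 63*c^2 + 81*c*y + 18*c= 63*c^2 + 32*c + y*(81*c + 18) + 4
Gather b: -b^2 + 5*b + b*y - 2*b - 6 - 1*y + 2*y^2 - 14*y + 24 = -b^2 + b*(y + 3) + 2*y^2 - 15*y + 18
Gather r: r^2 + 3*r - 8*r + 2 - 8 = r^2 - 5*r - 6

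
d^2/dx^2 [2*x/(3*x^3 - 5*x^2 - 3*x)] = 4*(27*x^2 - 45*x + 34)/(27*x^6 - 135*x^5 + 144*x^4 + 145*x^3 - 144*x^2 - 135*x - 27)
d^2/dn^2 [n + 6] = 0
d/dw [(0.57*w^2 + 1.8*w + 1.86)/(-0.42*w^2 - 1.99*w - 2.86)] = (-0.378299999999999*w^2 - 1.698*w - 1.4466)/(0.1764*w^4 + 1.6716*w^3 + 6.3625*w^2 + 11.3828*w + 8.1796)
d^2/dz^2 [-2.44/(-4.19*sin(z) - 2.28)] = (-42.836884*sin(z)^2 + 23.309808*sin(z) + 85.673768)/(4.19*sin(z) + 2.28)^3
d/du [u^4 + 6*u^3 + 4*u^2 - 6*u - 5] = 4*u^3 + 18*u^2 + 8*u - 6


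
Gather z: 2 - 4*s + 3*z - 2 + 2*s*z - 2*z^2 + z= -4*s - 2*z^2 + z*(2*s + 4)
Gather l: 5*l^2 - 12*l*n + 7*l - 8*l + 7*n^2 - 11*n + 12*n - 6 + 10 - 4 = 5*l^2 + l*(-12*n - 1) + 7*n^2 + n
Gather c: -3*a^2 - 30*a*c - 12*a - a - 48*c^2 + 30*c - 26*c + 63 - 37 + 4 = -3*a^2 - 13*a - 48*c^2 + c*(4 - 30*a) + 30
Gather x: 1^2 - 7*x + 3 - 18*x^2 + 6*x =-18*x^2 - x + 4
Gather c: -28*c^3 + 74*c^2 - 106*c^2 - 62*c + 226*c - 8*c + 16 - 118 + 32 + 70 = -28*c^3 - 32*c^2 + 156*c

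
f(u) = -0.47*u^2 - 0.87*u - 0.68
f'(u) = -0.94*u - 0.87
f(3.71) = -10.38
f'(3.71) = -4.36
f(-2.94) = -2.18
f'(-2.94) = 1.89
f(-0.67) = -0.31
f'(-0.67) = -0.24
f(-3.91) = -4.46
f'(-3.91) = 2.81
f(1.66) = -3.42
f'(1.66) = -2.43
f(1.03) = -2.07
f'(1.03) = -1.84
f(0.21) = -0.88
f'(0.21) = -1.07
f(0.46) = -1.18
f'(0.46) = -1.30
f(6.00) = -22.82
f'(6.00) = -6.51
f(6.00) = -22.82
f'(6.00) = -6.51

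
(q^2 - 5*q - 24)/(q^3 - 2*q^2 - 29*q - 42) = (q - 8)/(q^2 - 5*q - 14)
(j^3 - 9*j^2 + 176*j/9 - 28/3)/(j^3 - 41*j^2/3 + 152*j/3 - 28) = (j - 7/3)/(j - 7)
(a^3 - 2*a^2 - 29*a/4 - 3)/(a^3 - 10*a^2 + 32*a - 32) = (a^2 + 2*a + 3/4)/(a^2 - 6*a + 8)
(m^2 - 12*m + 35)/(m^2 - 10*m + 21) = (m - 5)/(m - 3)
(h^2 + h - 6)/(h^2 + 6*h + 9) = (h - 2)/(h + 3)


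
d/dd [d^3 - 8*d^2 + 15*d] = 3*d^2 - 16*d + 15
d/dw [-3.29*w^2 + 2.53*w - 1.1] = 2.53 - 6.58*w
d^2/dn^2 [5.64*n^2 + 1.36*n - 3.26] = 11.2800000000000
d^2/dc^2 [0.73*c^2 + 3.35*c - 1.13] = 1.46000000000000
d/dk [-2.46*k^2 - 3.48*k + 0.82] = -4.92*k - 3.48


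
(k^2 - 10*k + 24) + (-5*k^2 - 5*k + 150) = -4*k^2 - 15*k + 174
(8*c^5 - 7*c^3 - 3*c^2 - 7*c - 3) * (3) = 24*c^5 - 21*c^3 - 9*c^2 - 21*c - 9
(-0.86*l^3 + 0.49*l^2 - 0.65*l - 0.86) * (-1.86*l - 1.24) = 1.5996*l^4 + 0.155*l^3 + 0.6014*l^2 + 2.4056*l + 1.0664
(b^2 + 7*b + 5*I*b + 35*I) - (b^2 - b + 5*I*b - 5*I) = 8*b + 40*I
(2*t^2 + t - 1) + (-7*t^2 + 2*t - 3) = -5*t^2 + 3*t - 4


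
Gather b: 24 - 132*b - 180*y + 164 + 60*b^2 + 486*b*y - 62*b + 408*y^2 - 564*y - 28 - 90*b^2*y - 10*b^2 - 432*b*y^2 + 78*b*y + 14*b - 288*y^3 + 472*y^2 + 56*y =b^2*(50 - 90*y) + b*(-432*y^2 + 564*y - 180) - 288*y^3 + 880*y^2 - 688*y + 160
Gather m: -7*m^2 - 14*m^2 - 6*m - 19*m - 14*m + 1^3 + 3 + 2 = -21*m^2 - 39*m + 6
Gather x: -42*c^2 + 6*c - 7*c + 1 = -42*c^2 - c + 1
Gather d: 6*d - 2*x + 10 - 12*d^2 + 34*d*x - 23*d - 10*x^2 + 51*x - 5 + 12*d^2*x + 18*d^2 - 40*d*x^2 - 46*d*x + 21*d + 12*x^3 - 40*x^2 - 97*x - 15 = d^2*(12*x + 6) + d*(-40*x^2 - 12*x + 4) + 12*x^3 - 50*x^2 - 48*x - 10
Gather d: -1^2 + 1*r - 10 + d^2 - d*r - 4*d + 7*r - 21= d^2 + d*(-r - 4) + 8*r - 32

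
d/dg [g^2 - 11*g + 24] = 2*g - 11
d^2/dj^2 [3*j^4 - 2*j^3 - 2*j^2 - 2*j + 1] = 36*j^2 - 12*j - 4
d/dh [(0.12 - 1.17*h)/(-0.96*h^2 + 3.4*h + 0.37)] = (-1.1232*h^2 + 0.2304*h - 0.8409)/(0.9216*h^4 - 6.528*h^3 + 10.8496*h^2 + 2.516*h + 0.1369)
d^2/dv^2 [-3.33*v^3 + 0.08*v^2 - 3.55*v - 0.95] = 0.16 - 19.98*v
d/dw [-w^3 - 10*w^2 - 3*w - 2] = -3*w^2 - 20*w - 3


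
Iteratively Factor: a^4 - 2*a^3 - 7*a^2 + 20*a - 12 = (a - 1)*(a^3 - a^2 - 8*a + 12) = (a - 2)*(a - 1)*(a^2 + a - 6) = (a - 2)*(a - 1)*(a + 3)*(a - 2)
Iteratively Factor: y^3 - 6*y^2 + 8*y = (y - 4)*(y^2 - 2*y) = y*(y - 4)*(y - 2)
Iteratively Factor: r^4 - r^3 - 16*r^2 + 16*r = (r + 4)*(r^3 - 5*r^2 + 4*r) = (r - 1)*(r + 4)*(r^2 - 4*r) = r*(r - 1)*(r + 4)*(r - 4)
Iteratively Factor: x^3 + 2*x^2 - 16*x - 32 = (x + 4)*(x^2 - 2*x - 8) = (x + 2)*(x + 4)*(x - 4)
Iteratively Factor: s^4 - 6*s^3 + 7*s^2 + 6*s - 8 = (s - 2)*(s^3 - 4*s^2 - s + 4) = (s - 2)*(s - 1)*(s^2 - 3*s - 4) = (s - 2)*(s - 1)*(s + 1)*(s - 4)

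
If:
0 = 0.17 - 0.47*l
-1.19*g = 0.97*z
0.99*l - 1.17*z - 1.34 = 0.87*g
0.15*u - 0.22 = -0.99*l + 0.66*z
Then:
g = 1.74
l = 0.36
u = -10.30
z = -2.13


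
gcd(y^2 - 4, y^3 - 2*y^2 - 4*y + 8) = y^2 - 4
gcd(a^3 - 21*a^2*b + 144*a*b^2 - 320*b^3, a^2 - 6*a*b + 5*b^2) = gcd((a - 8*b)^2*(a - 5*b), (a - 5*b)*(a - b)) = a - 5*b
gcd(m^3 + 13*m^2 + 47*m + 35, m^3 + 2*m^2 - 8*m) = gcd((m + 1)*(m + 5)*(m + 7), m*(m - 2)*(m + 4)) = 1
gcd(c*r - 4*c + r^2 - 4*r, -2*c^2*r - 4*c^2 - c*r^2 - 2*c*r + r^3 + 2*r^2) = c + r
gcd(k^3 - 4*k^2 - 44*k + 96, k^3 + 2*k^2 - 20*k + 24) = k^2 + 4*k - 12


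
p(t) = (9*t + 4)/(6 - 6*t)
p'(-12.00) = 0.01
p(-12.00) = -1.33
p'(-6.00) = 0.04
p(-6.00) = -1.19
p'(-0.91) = 0.59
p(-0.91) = -0.37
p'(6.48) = 0.07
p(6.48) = -1.90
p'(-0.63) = 0.82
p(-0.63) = -0.17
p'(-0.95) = 0.57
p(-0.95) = -0.39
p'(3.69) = 0.30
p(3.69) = -2.31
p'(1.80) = 3.39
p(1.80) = -4.21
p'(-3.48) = 0.11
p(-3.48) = -1.02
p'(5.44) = 0.11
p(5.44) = -1.99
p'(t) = 9/(6 - 6*t) + 6*(9*t + 4)/(6 - 6*t)^2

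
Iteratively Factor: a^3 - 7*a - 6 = (a + 1)*(a^2 - a - 6) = (a - 3)*(a + 1)*(a + 2)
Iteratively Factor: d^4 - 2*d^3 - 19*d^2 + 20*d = (d - 5)*(d^3 + 3*d^2 - 4*d) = d*(d - 5)*(d^2 + 3*d - 4) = d*(d - 5)*(d - 1)*(d + 4)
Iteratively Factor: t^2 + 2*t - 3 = (t + 3)*(t - 1)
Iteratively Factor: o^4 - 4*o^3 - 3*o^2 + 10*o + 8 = (o - 4)*(o^3 - 3*o - 2) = (o - 4)*(o + 1)*(o^2 - o - 2) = (o - 4)*(o - 2)*(o + 1)*(o + 1)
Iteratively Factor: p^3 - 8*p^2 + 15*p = (p - 3)*(p^2 - 5*p) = p*(p - 3)*(p - 5)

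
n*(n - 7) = n^2 - 7*n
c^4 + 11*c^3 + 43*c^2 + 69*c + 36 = (c + 1)*(c + 3)^2*(c + 4)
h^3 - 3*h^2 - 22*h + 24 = (h - 6)*(h - 1)*(h + 4)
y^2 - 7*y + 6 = (y - 6)*(y - 1)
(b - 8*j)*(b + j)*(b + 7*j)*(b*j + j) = b^4*j + b^3*j - 57*b^2*j^3 - 56*b*j^4 - 57*b*j^3 - 56*j^4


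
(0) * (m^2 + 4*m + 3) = 0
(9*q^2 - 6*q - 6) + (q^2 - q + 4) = 10*q^2 - 7*q - 2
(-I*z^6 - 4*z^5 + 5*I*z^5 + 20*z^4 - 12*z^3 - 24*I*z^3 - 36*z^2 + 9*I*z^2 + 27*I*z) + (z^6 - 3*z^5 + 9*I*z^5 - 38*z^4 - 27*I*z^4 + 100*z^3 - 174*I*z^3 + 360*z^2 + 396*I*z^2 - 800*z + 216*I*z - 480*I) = z^6 - I*z^6 - 7*z^5 + 14*I*z^5 - 18*z^4 - 27*I*z^4 + 88*z^3 - 198*I*z^3 + 324*z^2 + 405*I*z^2 - 800*z + 243*I*z - 480*I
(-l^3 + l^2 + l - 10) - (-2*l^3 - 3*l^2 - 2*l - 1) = l^3 + 4*l^2 + 3*l - 9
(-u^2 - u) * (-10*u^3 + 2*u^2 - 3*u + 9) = 10*u^5 + 8*u^4 + u^3 - 6*u^2 - 9*u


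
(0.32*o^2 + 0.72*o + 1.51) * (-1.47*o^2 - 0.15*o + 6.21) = -0.4704*o^4 - 1.1064*o^3 - 0.3405*o^2 + 4.2447*o + 9.3771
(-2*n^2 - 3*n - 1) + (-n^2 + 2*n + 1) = -3*n^2 - n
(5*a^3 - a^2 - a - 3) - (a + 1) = 5*a^3 - a^2 - 2*a - 4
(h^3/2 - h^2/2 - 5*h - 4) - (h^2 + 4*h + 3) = h^3/2 - 3*h^2/2 - 9*h - 7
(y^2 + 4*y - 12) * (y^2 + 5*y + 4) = y^4 + 9*y^3 + 12*y^2 - 44*y - 48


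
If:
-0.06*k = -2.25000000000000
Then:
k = 37.50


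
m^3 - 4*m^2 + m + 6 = (m - 3)*(m - 2)*(m + 1)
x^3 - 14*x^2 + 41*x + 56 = (x - 8)*(x - 7)*(x + 1)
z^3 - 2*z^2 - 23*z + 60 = (z - 4)*(z - 3)*(z + 5)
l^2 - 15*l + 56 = (l - 8)*(l - 7)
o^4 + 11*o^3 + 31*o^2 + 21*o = o*(o + 1)*(o + 3)*(o + 7)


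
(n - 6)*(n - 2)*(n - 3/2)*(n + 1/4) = n^4 - 37*n^3/4 + 173*n^2/8 - 12*n - 9/2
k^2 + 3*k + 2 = (k + 1)*(k + 2)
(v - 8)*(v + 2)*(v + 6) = v^3 - 52*v - 96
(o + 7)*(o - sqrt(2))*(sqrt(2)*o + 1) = sqrt(2)*o^3 - o^2 + 7*sqrt(2)*o^2 - 7*o - sqrt(2)*o - 7*sqrt(2)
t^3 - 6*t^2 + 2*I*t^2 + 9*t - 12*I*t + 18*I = (t - 3)^2*(t + 2*I)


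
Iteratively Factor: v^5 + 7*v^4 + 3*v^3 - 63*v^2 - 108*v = (v + 4)*(v^4 + 3*v^3 - 9*v^2 - 27*v) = v*(v + 4)*(v^3 + 3*v^2 - 9*v - 27) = v*(v - 3)*(v + 4)*(v^2 + 6*v + 9) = v*(v - 3)*(v + 3)*(v + 4)*(v + 3)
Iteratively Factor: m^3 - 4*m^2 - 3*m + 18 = (m - 3)*(m^2 - m - 6) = (m - 3)^2*(m + 2)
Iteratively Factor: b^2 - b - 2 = (b - 2)*(b + 1)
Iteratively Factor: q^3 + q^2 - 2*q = (q + 2)*(q^2 - q) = (q - 1)*(q + 2)*(q)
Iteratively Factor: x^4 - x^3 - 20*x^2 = (x)*(x^3 - x^2 - 20*x) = x^2*(x^2 - x - 20) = x^2*(x + 4)*(x - 5)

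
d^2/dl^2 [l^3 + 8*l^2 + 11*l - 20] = 6*l + 16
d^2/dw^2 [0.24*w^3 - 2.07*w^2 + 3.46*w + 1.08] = 1.44*w - 4.14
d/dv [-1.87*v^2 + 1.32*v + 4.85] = 1.32 - 3.74*v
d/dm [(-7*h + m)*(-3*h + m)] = -10*h + 2*m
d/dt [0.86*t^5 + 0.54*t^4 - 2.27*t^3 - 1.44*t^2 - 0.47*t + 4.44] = 4.3*t^4 + 2.16*t^3 - 6.81*t^2 - 2.88*t - 0.47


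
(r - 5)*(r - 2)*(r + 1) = r^3 - 6*r^2 + 3*r + 10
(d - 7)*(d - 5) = d^2 - 12*d + 35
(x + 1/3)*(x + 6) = x^2 + 19*x/3 + 2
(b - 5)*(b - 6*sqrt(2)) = b^2 - 6*sqrt(2)*b - 5*b + 30*sqrt(2)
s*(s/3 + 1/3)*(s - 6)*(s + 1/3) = s^4/3 - 14*s^3/9 - 23*s^2/9 - 2*s/3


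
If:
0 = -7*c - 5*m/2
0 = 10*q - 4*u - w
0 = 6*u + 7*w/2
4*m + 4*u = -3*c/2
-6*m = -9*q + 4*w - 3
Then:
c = -175/2241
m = 490/2241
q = -97/2241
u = -3395/17928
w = 485/1494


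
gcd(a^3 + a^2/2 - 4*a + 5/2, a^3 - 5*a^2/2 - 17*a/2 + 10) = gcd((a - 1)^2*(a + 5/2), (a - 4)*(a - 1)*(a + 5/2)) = a^2 + 3*a/2 - 5/2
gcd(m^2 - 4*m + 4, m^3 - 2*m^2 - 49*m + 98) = m - 2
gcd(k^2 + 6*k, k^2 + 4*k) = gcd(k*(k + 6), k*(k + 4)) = k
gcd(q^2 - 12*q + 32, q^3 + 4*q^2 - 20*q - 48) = q - 4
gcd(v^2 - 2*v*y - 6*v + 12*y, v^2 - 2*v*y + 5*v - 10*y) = -v + 2*y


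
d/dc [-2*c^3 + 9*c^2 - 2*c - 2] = -6*c^2 + 18*c - 2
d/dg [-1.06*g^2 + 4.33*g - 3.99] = 4.33 - 2.12*g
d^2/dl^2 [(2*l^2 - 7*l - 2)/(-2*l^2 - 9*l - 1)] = 2*(64*l^3 + 36*l^2 + 66*l + 93)/(8*l^6 + 108*l^5 + 498*l^4 + 837*l^3 + 249*l^2 + 27*l + 1)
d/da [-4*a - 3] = -4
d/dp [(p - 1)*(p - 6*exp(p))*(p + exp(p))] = (p - 1)*(p - 6*exp(p))*(exp(p) + 1) - (p - 1)*(p + exp(p))*(6*exp(p) - 1) + (p - 6*exp(p))*(p + exp(p))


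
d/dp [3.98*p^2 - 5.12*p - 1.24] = 7.96*p - 5.12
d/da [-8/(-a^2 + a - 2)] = 8*(1 - 2*a)/(a^2 - a + 2)^2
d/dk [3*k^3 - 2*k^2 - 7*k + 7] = 9*k^2 - 4*k - 7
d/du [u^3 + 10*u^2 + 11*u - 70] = 3*u^2 + 20*u + 11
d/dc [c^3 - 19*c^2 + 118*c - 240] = 3*c^2 - 38*c + 118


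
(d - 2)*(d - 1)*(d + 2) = d^3 - d^2 - 4*d + 4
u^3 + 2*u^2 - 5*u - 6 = (u - 2)*(u + 1)*(u + 3)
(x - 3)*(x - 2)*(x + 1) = x^3 - 4*x^2 + x + 6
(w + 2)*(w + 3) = w^2 + 5*w + 6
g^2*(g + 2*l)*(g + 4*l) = g^4 + 6*g^3*l + 8*g^2*l^2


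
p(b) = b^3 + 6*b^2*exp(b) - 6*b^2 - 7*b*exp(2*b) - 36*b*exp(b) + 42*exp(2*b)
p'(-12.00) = 576.01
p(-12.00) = -2591.99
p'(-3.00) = 67.78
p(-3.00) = -72.78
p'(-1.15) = 26.95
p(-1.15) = 11.18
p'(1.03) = 329.57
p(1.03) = 181.66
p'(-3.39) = 79.15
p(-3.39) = -101.40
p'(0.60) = 133.74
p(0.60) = 88.13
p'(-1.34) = 29.85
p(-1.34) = 5.80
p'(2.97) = 12388.64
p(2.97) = 6979.23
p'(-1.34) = 29.85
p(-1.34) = 5.80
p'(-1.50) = 32.64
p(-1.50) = 0.80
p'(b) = 6*b^2*exp(b) + 3*b^2 - 14*b*exp(2*b) - 24*b*exp(b) - 12*b + 77*exp(2*b) - 36*exp(b)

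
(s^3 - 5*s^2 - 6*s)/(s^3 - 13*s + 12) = s*(s^2 - 5*s - 6)/(s^3 - 13*s + 12)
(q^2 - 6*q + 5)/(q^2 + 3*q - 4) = (q - 5)/(q + 4)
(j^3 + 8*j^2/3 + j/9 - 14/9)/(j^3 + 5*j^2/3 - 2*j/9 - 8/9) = (3*j + 7)/(3*j + 4)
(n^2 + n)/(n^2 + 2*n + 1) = n/(n + 1)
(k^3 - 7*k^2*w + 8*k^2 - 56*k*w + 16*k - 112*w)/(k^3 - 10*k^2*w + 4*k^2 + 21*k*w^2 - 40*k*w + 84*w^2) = (-k - 4)/(-k + 3*w)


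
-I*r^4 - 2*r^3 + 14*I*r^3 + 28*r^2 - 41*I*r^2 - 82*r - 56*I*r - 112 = (r - 8)*(r - 7)*(r - 2*I)*(-I*r - I)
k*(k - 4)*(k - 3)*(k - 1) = k^4 - 8*k^3 + 19*k^2 - 12*k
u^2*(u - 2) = u^3 - 2*u^2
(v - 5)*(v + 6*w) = v^2 + 6*v*w - 5*v - 30*w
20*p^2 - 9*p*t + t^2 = (-5*p + t)*(-4*p + t)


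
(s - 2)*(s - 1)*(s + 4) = s^3 + s^2 - 10*s + 8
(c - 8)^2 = c^2 - 16*c + 64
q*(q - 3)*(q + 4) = q^3 + q^2 - 12*q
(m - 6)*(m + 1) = m^2 - 5*m - 6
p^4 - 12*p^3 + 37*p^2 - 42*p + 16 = (p - 8)*(p - 2)*(p - 1)^2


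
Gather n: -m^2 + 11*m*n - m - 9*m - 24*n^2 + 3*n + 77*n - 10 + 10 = -m^2 - 10*m - 24*n^2 + n*(11*m + 80)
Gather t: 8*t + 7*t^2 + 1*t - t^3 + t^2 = -t^3 + 8*t^2 + 9*t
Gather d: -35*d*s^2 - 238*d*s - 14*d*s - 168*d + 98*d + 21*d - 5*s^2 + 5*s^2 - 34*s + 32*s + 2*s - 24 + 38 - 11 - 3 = d*(-35*s^2 - 252*s - 49)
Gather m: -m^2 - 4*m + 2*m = -m^2 - 2*m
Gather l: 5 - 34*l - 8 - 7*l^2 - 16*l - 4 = -7*l^2 - 50*l - 7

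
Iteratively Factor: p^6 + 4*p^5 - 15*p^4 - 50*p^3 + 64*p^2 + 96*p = (p)*(p^5 + 4*p^4 - 15*p^3 - 50*p^2 + 64*p + 96) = p*(p + 4)*(p^4 - 15*p^2 + 10*p + 24) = p*(p + 1)*(p + 4)*(p^3 - p^2 - 14*p + 24) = p*(p - 3)*(p + 1)*(p + 4)*(p^2 + 2*p - 8) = p*(p - 3)*(p - 2)*(p + 1)*(p + 4)*(p + 4)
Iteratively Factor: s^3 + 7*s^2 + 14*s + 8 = (s + 2)*(s^2 + 5*s + 4) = (s + 2)*(s + 4)*(s + 1)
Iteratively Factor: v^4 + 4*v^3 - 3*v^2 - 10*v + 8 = (v + 4)*(v^3 - 3*v + 2) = (v - 1)*(v + 4)*(v^2 + v - 2) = (v - 1)*(v + 2)*(v + 4)*(v - 1)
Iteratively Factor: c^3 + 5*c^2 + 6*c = (c)*(c^2 + 5*c + 6) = c*(c + 2)*(c + 3)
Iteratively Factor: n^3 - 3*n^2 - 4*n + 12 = (n - 2)*(n^2 - n - 6) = (n - 2)*(n + 2)*(n - 3)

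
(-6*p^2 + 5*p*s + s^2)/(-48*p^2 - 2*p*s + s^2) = (p - s)/(8*p - s)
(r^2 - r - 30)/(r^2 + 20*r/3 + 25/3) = 3*(r - 6)/(3*r + 5)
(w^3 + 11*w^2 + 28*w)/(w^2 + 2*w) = (w^2 + 11*w + 28)/(w + 2)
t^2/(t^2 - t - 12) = t^2/(t^2 - t - 12)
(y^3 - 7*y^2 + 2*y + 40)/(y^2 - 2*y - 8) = y - 5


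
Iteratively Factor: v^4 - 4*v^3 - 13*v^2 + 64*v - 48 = (v + 4)*(v^3 - 8*v^2 + 19*v - 12) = (v - 3)*(v + 4)*(v^2 - 5*v + 4) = (v - 4)*(v - 3)*(v + 4)*(v - 1)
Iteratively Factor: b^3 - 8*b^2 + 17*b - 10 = (b - 1)*(b^2 - 7*b + 10) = (b - 5)*(b - 1)*(b - 2)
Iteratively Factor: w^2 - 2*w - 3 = (w - 3)*(w + 1)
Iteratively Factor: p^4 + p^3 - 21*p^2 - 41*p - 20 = (p + 1)*(p^3 - 21*p - 20) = (p - 5)*(p + 1)*(p^2 + 5*p + 4) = (p - 5)*(p + 1)*(p + 4)*(p + 1)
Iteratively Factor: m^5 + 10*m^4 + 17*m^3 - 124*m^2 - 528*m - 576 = (m + 3)*(m^4 + 7*m^3 - 4*m^2 - 112*m - 192) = (m - 4)*(m + 3)*(m^3 + 11*m^2 + 40*m + 48) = (m - 4)*(m + 3)*(m + 4)*(m^2 + 7*m + 12) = (m - 4)*(m + 3)^2*(m + 4)*(m + 4)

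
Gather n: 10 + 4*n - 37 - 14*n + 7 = -10*n - 20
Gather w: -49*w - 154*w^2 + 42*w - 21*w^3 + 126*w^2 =-21*w^3 - 28*w^2 - 7*w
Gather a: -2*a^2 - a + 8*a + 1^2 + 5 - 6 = -2*a^2 + 7*a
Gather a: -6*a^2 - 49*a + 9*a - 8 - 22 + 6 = -6*a^2 - 40*a - 24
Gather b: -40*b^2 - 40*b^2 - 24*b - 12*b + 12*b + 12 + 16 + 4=-80*b^2 - 24*b + 32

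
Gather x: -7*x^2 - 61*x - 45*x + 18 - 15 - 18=-7*x^2 - 106*x - 15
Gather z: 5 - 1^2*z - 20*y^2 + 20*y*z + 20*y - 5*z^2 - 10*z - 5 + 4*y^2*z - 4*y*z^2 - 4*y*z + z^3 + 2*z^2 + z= -20*y^2 + 20*y + z^3 + z^2*(-4*y - 3) + z*(4*y^2 + 16*y - 10)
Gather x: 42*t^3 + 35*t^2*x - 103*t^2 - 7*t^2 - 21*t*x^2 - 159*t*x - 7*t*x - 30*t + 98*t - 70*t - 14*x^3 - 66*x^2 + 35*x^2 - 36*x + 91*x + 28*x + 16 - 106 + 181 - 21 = 42*t^3 - 110*t^2 - 2*t - 14*x^3 + x^2*(-21*t - 31) + x*(35*t^2 - 166*t + 83) + 70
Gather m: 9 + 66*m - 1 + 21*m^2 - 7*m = 21*m^2 + 59*m + 8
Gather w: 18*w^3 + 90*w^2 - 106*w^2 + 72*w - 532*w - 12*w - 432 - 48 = 18*w^3 - 16*w^2 - 472*w - 480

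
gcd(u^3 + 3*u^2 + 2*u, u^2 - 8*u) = u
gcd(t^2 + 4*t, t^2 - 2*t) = t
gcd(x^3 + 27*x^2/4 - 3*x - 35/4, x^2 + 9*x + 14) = x + 7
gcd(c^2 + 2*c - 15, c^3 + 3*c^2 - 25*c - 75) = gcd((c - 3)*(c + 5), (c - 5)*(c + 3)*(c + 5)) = c + 5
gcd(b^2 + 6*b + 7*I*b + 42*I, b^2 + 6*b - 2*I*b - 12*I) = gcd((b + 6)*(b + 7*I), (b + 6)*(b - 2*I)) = b + 6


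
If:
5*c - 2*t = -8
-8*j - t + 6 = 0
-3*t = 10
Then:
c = -44/15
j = 7/6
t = -10/3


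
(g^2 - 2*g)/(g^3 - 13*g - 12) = g*(2 - g)/(-g^3 + 13*g + 12)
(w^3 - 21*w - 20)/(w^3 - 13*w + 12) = (w^3 - 21*w - 20)/(w^3 - 13*w + 12)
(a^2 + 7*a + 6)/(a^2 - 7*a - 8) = (a + 6)/(a - 8)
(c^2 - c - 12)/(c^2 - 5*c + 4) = (c + 3)/(c - 1)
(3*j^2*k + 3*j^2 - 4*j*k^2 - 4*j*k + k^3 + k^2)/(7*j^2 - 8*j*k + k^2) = (3*j*k + 3*j - k^2 - k)/(7*j - k)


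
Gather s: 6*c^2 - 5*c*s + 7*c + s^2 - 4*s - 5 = 6*c^2 + 7*c + s^2 + s*(-5*c - 4) - 5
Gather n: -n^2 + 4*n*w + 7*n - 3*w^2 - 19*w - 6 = -n^2 + n*(4*w + 7) - 3*w^2 - 19*w - 6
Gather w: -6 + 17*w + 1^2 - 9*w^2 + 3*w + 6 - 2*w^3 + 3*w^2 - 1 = -2*w^3 - 6*w^2 + 20*w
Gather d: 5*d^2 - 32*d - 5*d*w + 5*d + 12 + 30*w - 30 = 5*d^2 + d*(-5*w - 27) + 30*w - 18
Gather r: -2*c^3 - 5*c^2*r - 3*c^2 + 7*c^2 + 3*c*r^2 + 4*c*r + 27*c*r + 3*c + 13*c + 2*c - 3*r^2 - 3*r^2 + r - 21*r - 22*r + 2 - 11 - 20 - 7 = -2*c^3 + 4*c^2 + 18*c + r^2*(3*c - 6) + r*(-5*c^2 + 31*c - 42) - 36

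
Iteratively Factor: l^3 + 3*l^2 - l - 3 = (l - 1)*(l^2 + 4*l + 3) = (l - 1)*(l + 3)*(l + 1)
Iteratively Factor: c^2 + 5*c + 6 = (c + 2)*(c + 3)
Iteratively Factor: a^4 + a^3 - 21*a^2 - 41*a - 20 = (a + 1)*(a^3 - 21*a - 20) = (a - 5)*(a + 1)*(a^2 + 5*a + 4) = (a - 5)*(a + 1)*(a + 4)*(a + 1)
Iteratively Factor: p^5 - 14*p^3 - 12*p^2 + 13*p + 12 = (p - 1)*(p^4 + p^3 - 13*p^2 - 25*p - 12) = (p - 1)*(p + 3)*(p^3 - 2*p^2 - 7*p - 4) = (p - 1)*(p + 1)*(p + 3)*(p^2 - 3*p - 4) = (p - 4)*(p - 1)*(p + 1)*(p + 3)*(p + 1)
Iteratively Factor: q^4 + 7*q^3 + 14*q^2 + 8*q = (q + 1)*(q^3 + 6*q^2 + 8*q) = (q + 1)*(q + 2)*(q^2 + 4*q) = (q + 1)*(q + 2)*(q + 4)*(q)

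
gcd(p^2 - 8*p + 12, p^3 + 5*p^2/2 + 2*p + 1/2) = 1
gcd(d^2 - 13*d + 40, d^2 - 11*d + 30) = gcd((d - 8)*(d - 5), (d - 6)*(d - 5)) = d - 5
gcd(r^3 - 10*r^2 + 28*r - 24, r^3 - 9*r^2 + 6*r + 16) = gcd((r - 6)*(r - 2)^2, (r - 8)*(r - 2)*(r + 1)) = r - 2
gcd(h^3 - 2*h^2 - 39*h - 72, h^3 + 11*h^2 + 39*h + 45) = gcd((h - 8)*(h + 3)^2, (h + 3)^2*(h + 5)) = h^2 + 6*h + 9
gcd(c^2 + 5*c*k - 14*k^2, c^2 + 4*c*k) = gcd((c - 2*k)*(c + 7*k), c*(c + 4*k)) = 1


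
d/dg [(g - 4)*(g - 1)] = 2*g - 5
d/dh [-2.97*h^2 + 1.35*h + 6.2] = 1.35 - 5.94*h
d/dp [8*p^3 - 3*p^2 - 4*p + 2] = 24*p^2 - 6*p - 4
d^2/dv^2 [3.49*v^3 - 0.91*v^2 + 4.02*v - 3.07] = 20.94*v - 1.82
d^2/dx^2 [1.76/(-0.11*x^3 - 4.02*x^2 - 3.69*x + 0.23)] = ((1.1616*x + 14.1504)*(0.11*x^3 + 4.02*x^2 + 3.69*x - 0.23) - 1.76*(0.33*x^2 + 8.04*x + 3.69)*(0.66*x^2 + 16.08*x + 7.38))/(0.11*x^3 + 4.02*x^2 + 3.69*x - 0.23)^3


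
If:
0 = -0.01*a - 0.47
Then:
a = -47.00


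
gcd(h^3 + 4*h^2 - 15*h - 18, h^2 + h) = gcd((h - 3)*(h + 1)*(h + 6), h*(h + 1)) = h + 1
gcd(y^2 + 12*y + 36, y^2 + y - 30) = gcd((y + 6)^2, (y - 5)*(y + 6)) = y + 6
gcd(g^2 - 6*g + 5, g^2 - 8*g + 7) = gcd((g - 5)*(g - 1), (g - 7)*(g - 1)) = g - 1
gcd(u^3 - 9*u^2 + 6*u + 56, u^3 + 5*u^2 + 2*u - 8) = u + 2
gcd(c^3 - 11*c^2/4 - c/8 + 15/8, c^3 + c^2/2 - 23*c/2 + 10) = c^2 - 7*c/2 + 5/2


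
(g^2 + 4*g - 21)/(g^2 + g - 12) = (g + 7)/(g + 4)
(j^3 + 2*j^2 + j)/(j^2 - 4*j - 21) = j*(j^2 + 2*j + 1)/(j^2 - 4*j - 21)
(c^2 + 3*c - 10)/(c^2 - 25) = (c - 2)/(c - 5)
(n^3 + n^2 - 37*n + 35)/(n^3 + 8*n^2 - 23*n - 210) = (n - 1)/(n + 6)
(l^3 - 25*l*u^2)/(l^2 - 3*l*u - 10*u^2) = l*(l + 5*u)/(l + 2*u)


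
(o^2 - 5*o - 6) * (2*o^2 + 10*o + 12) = 2*o^4 - 50*o^2 - 120*o - 72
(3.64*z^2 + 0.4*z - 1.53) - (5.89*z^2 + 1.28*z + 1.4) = -2.25*z^2 - 0.88*z - 2.93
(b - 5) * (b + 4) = b^2 - b - 20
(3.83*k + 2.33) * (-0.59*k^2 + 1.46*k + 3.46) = -2.2597*k^3 + 4.2171*k^2 + 16.6536*k + 8.0618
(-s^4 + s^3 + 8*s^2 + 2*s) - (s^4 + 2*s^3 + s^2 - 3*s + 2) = -2*s^4 - s^3 + 7*s^2 + 5*s - 2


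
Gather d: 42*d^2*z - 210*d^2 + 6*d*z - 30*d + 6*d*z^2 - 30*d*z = d^2*(42*z - 210) + d*(6*z^2 - 24*z - 30)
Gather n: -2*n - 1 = -2*n - 1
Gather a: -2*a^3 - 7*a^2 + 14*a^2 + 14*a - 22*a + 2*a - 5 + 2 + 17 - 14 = -2*a^3 + 7*a^2 - 6*a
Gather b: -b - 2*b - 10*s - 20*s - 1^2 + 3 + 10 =-3*b - 30*s + 12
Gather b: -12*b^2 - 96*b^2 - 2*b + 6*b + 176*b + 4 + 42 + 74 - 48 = -108*b^2 + 180*b + 72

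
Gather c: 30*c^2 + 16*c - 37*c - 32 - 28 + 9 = 30*c^2 - 21*c - 51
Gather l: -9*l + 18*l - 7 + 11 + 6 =9*l + 10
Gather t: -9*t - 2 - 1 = -9*t - 3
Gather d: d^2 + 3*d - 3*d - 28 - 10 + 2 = d^2 - 36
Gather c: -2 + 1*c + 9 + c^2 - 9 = c^2 + c - 2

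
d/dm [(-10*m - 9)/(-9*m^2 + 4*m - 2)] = 2*(-45*m^2 - 81*m + 28)/(81*m^4 - 72*m^3 + 52*m^2 - 16*m + 4)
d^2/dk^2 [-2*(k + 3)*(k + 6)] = -4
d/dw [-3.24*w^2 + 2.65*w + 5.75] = 2.65 - 6.48*w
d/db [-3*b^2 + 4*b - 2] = 4 - 6*b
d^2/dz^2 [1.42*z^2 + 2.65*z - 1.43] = 2.84000000000000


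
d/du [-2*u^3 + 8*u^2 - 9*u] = -6*u^2 + 16*u - 9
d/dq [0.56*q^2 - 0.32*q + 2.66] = 1.12*q - 0.32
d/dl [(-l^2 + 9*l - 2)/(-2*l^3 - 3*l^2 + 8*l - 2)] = (-2*l^4 + 36*l^3 + 7*l^2 - 8*l - 2)/(4*l^6 + 12*l^5 - 23*l^4 - 40*l^3 + 76*l^2 - 32*l + 4)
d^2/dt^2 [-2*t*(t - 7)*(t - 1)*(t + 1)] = -24*t^2 + 84*t + 4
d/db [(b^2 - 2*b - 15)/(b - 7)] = (b^2 - 14*b + 29)/(b^2 - 14*b + 49)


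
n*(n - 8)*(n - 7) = n^3 - 15*n^2 + 56*n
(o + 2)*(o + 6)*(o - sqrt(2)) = o^3 - sqrt(2)*o^2 + 8*o^2 - 8*sqrt(2)*o + 12*o - 12*sqrt(2)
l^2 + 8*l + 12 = (l + 2)*(l + 6)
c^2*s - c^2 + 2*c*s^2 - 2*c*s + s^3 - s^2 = (c + s)^2*(s - 1)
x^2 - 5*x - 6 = (x - 6)*(x + 1)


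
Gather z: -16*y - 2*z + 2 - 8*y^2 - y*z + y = -8*y^2 - 15*y + z*(-y - 2) + 2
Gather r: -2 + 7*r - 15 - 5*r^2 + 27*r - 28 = -5*r^2 + 34*r - 45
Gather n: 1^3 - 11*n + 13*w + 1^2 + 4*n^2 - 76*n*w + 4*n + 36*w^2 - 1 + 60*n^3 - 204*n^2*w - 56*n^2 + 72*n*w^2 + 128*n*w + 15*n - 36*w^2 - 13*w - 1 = 60*n^3 + n^2*(-204*w - 52) + n*(72*w^2 + 52*w + 8)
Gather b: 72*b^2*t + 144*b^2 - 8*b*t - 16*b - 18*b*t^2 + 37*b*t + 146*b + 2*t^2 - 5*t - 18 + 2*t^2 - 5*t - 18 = b^2*(72*t + 144) + b*(-18*t^2 + 29*t + 130) + 4*t^2 - 10*t - 36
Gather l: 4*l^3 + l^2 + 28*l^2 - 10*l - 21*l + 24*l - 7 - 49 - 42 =4*l^3 + 29*l^2 - 7*l - 98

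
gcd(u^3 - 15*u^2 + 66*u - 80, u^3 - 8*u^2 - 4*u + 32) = u^2 - 10*u + 16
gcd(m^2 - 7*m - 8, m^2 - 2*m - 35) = 1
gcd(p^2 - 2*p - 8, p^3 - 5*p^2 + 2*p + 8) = p - 4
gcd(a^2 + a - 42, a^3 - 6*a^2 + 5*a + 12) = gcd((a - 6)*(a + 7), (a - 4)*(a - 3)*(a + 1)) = 1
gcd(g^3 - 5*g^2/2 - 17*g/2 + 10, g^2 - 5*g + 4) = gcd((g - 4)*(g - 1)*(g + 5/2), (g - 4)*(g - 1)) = g^2 - 5*g + 4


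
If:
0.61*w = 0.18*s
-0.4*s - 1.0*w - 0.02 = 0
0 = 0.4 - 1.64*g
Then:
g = 0.24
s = -0.03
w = -0.01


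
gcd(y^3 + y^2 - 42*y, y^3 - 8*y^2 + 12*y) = y^2 - 6*y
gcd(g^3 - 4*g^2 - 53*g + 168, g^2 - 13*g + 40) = g - 8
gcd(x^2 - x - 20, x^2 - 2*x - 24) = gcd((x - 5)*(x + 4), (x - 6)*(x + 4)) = x + 4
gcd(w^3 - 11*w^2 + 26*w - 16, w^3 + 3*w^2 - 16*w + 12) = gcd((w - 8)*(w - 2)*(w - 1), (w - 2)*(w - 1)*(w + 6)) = w^2 - 3*w + 2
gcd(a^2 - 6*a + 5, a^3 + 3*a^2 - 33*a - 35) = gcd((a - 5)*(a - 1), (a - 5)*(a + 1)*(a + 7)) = a - 5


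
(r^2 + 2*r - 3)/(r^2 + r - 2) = (r + 3)/(r + 2)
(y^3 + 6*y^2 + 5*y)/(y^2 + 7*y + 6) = y*(y + 5)/(y + 6)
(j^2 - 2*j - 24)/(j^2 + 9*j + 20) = (j - 6)/(j + 5)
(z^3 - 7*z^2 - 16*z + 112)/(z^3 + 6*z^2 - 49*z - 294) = (z^2 - 16)/(z^2 + 13*z + 42)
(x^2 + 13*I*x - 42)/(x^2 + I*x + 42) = (x + 6*I)/(x - 6*I)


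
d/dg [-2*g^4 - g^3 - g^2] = g*(-8*g^2 - 3*g - 2)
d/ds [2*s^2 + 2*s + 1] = 4*s + 2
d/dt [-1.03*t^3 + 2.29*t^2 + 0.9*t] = -3.09*t^2 + 4.58*t + 0.9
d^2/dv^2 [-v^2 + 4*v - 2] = -2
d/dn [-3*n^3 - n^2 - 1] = n*(-9*n - 2)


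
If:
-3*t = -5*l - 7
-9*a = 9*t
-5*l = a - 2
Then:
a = -9/2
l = 13/10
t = 9/2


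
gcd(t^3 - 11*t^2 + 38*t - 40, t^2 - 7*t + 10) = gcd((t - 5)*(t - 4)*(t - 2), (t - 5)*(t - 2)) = t^2 - 7*t + 10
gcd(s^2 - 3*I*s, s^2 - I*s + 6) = s - 3*I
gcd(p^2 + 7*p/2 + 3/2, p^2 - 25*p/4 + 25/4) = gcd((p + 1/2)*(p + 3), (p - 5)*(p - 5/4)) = 1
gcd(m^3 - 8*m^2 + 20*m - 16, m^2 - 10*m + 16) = m - 2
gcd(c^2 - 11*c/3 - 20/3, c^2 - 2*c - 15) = c - 5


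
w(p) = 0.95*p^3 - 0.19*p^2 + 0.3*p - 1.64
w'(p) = 2.85*p^2 - 0.38*p + 0.3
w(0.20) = -1.58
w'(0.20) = 0.34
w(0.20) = -1.58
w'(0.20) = 0.34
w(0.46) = -1.45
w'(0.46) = 0.73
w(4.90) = 107.03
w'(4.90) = 66.87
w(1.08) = -0.34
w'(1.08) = 3.21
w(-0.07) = -1.66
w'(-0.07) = 0.34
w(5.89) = 187.66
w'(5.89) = 96.93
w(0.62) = -1.30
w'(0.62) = 1.16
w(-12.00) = -1674.20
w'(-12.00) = 415.26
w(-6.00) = -215.48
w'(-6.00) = 105.18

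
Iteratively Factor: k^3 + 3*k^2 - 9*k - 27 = (k - 3)*(k^2 + 6*k + 9) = (k - 3)*(k + 3)*(k + 3)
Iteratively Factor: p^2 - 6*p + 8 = (p - 4)*(p - 2)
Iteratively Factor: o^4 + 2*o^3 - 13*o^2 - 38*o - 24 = (o + 1)*(o^3 + o^2 - 14*o - 24) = (o + 1)*(o + 2)*(o^2 - o - 12) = (o - 4)*(o + 1)*(o + 2)*(o + 3)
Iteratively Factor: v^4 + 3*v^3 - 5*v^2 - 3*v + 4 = (v - 1)*(v^3 + 4*v^2 - v - 4) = (v - 1)^2*(v^2 + 5*v + 4) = (v - 1)^2*(v + 4)*(v + 1)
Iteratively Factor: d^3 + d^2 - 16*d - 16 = (d - 4)*(d^2 + 5*d + 4) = (d - 4)*(d + 4)*(d + 1)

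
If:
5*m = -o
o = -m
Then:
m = 0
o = 0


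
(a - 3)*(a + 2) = a^2 - a - 6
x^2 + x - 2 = (x - 1)*(x + 2)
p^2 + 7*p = p*(p + 7)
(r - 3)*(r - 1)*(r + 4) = r^3 - 13*r + 12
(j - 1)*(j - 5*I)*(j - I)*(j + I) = j^4 - j^3 - 5*I*j^3 + j^2 + 5*I*j^2 - j - 5*I*j + 5*I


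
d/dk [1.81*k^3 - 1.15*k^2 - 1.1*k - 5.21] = 5.43*k^2 - 2.3*k - 1.1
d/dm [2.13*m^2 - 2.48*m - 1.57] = 4.26*m - 2.48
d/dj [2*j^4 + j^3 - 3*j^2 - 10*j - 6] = 8*j^3 + 3*j^2 - 6*j - 10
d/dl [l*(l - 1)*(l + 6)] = 3*l^2 + 10*l - 6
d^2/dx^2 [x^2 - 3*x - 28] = 2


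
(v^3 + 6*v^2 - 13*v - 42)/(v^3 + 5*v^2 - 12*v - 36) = (v + 7)/(v + 6)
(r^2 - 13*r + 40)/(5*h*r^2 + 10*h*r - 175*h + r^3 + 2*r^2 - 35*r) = (r - 8)/(5*h*r + 35*h + r^2 + 7*r)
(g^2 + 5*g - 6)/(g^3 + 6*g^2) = (g - 1)/g^2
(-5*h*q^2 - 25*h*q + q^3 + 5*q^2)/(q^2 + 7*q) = (-5*h*q - 25*h + q^2 + 5*q)/(q + 7)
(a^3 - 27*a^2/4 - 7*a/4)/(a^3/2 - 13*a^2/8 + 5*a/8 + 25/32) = 8*a*(4*a^2 - 27*a - 7)/(16*a^3 - 52*a^2 + 20*a + 25)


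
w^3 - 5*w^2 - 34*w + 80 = (w - 8)*(w - 2)*(w + 5)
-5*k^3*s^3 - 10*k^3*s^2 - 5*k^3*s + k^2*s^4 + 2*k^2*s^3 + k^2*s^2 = s*(-5*k + s)*(k*s + k)^2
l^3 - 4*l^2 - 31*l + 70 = (l - 7)*(l - 2)*(l + 5)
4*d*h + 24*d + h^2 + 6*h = (4*d + h)*(h + 6)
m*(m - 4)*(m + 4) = m^3 - 16*m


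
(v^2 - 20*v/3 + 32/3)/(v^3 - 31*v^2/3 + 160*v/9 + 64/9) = 3*(v - 4)/(3*v^2 - 23*v - 8)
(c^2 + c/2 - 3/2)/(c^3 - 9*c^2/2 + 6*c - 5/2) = (2*c + 3)/(2*c^2 - 7*c + 5)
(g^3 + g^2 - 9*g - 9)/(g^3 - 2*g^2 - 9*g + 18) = (g + 1)/(g - 2)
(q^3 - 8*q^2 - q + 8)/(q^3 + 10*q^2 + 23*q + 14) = (q^2 - 9*q + 8)/(q^2 + 9*q + 14)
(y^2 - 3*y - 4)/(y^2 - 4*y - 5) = (y - 4)/(y - 5)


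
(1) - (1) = 0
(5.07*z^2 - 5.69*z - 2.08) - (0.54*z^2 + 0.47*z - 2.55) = 4.53*z^2 - 6.16*z + 0.47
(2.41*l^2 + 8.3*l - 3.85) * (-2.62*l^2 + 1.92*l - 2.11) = -6.3142*l^4 - 17.1188*l^3 + 20.9379*l^2 - 24.905*l + 8.1235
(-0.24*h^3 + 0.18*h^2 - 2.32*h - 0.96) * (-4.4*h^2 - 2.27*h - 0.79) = 1.056*h^5 - 0.2472*h^4 + 9.989*h^3 + 9.3482*h^2 + 4.012*h + 0.7584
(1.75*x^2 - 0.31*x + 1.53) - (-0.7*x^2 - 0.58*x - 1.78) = 2.45*x^2 + 0.27*x + 3.31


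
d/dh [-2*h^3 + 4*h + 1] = 4 - 6*h^2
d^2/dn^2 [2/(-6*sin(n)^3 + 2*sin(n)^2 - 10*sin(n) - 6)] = (81*sin(n)^6 - 33*sin(n)^5 - 74*sin(n)^4 - 48*sin(n)^3 - 59*sin(n)^2 + 69*sin(n) - 56)/(3*sin(n)^3 - sin(n)^2 + 5*sin(n) + 3)^3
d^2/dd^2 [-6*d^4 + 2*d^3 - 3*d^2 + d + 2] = -72*d^2 + 12*d - 6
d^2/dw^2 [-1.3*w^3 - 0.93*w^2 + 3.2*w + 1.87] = -7.8*w - 1.86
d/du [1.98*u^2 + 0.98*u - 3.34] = 3.96*u + 0.98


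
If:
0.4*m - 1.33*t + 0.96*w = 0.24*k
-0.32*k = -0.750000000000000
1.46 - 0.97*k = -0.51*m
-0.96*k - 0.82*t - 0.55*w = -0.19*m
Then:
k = 2.34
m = 1.59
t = -1.20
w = -1.75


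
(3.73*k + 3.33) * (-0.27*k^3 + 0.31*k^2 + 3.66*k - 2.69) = -1.0071*k^4 + 0.2572*k^3 + 14.6841*k^2 + 2.1541*k - 8.9577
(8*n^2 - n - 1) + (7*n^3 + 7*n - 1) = 7*n^3 + 8*n^2 + 6*n - 2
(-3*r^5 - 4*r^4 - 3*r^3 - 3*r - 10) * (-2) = 6*r^5 + 8*r^4 + 6*r^3 + 6*r + 20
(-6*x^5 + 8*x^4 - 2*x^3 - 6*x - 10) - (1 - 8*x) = -6*x^5 + 8*x^4 - 2*x^3 + 2*x - 11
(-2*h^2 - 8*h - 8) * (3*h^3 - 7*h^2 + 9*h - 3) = -6*h^5 - 10*h^4 + 14*h^3 - 10*h^2 - 48*h + 24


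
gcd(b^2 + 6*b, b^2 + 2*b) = b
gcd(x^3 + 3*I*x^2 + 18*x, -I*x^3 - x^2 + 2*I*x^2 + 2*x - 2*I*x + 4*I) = 1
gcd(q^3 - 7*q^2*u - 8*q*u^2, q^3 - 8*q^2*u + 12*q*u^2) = q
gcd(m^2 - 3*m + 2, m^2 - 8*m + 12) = m - 2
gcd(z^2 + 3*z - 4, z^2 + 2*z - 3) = z - 1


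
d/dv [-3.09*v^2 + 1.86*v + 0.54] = 1.86 - 6.18*v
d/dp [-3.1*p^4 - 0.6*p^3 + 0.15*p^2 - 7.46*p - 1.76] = -12.4*p^3 - 1.8*p^2 + 0.3*p - 7.46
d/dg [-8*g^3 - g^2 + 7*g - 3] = -24*g^2 - 2*g + 7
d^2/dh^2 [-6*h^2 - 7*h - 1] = -12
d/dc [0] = 0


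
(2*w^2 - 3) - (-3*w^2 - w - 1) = 5*w^2 + w - 2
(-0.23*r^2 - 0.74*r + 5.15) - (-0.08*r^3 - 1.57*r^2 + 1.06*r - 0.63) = 0.08*r^3 + 1.34*r^2 - 1.8*r + 5.78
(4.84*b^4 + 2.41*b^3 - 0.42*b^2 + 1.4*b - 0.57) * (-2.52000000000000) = -12.1968*b^4 - 6.0732*b^3 + 1.0584*b^2 - 3.528*b + 1.4364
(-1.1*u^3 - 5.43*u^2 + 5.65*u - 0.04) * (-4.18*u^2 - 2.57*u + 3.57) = 4.598*u^5 + 25.5244*u^4 - 13.5889*u^3 - 33.7384*u^2 + 20.2733*u - 0.1428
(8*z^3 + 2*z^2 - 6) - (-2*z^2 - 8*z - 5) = 8*z^3 + 4*z^2 + 8*z - 1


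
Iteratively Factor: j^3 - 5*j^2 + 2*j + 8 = (j - 4)*(j^2 - j - 2) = (j - 4)*(j + 1)*(j - 2)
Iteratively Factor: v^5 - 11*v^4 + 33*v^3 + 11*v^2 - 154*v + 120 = (v - 4)*(v^4 - 7*v^3 + 5*v^2 + 31*v - 30) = (v - 4)*(v + 2)*(v^3 - 9*v^2 + 23*v - 15) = (v - 5)*(v - 4)*(v + 2)*(v^2 - 4*v + 3) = (v - 5)*(v - 4)*(v - 1)*(v + 2)*(v - 3)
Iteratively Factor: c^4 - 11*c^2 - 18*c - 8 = (c - 4)*(c^3 + 4*c^2 + 5*c + 2) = (c - 4)*(c + 1)*(c^2 + 3*c + 2) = (c - 4)*(c + 1)*(c + 2)*(c + 1)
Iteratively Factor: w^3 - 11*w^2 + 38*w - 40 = (w - 5)*(w^2 - 6*w + 8) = (w - 5)*(w - 4)*(w - 2)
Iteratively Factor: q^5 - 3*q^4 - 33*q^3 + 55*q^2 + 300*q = (q - 5)*(q^4 + 2*q^3 - 23*q^2 - 60*q) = (q - 5)*(q + 4)*(q^3 - 2*q^2 - 15*q) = q*(q - 5)*(q + 4)*(q^2 - 2*q - 15) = q*(q - 5)*(q + 3)*(q + 4)*(q - 5)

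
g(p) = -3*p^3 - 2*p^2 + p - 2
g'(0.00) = 1.00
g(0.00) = -2.00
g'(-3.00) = -68.00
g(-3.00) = 58.00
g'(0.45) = -2.62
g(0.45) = -2.23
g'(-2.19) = -33.40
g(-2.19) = 17.73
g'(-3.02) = -69.00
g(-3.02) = 59.37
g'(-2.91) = -63.57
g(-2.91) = 52.08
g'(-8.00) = -543.00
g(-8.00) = 1398.00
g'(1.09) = -14.05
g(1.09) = -7.17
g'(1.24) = -17.80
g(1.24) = -9.56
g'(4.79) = -224.66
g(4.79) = -372.80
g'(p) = -9*p^2 - 4*p + 1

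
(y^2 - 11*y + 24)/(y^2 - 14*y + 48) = (y - 3)/(y - 6)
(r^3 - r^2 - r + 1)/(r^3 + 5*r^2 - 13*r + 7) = (r + 1)/(r + 7)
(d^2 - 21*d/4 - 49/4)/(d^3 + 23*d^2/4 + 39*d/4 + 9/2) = (4*d^2 - 21*d - 49)/(4*d^3 + 23*d^2 + 39*d + 18)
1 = 1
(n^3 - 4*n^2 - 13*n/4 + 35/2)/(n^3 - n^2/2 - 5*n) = (n - 7/2)/n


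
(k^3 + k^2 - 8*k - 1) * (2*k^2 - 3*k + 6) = 2*k^5 - k^4 - 13*k^3 + 28*k^2 - 45*k - 6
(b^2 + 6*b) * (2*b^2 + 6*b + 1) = 2*b^4 + 18*b^3 + 37*b^2 + 6*b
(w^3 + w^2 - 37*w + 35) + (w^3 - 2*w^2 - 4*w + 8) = 2*w^3 - w^2 - 41*w + 43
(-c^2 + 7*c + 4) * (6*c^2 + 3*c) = -6*c^4 + 39*c^3 + 45*c^2 + 12*c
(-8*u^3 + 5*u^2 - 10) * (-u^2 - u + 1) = 8*u^5 + 3*u^4 - 13*u^3 + 15*u^2 + 10*u - 10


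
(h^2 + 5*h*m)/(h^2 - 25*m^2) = h/(h - 5*m)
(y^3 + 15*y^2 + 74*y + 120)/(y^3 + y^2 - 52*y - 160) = (y + 6)/(y - 8)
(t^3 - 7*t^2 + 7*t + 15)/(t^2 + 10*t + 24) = (t^3 - 7*t^2 + 7*t + 15)/(t^2 + 10*t + 24)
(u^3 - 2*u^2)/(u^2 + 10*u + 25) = u^2*(u - 2)/(u^2 + 10*u + 25)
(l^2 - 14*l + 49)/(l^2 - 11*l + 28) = (l - 7)/(l - 4)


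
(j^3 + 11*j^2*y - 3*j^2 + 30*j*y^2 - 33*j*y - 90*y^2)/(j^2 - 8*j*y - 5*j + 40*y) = (j^3 + 11*j^2*y - 3*j^2 + 30*j*y^2 - 33*j*y - 90*y^2)/(j^2 - 8*j*y - 5*j + 40*y)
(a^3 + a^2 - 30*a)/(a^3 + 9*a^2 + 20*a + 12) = a*(a - 5)/(a^2 + 3*a + 2)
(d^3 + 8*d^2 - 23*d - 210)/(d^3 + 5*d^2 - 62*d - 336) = (d - 5)/(d - 8)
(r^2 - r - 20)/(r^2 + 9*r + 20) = (r - 5)/(r + 5)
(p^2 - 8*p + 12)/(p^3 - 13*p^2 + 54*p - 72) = (p - 2)/(p^2 - 7*p + 12)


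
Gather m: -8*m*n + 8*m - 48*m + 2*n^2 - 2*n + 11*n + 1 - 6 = m*(-8*n - 40) + 2*n^2 + 9*n - 5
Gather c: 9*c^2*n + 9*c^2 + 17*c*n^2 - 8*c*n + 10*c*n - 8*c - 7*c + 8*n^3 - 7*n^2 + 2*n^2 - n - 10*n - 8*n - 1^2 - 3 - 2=c^2*(9*n + 9) + c*(17*n^2 + 2*n - 15) + 8*n^3 - 5*n^2 - 19*n - 6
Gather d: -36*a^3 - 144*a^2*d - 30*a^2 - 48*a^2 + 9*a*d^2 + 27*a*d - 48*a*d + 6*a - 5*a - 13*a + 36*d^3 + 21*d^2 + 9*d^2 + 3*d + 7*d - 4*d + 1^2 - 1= -36*a^3 - 78*a^2 - 12*a + 36*d^3 + d^2*(9*a + 30) + d*(-144*a^2 - 21*a + 6)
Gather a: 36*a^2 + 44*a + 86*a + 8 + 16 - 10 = 36*a^2 + 130*a + 14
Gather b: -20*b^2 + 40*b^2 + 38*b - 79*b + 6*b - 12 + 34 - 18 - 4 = 20*b^2 - 35*b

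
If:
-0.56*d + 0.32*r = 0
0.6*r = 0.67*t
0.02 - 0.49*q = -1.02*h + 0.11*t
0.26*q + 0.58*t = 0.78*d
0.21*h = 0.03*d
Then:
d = -0.09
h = -0.01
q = 0.05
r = -0.16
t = -0.14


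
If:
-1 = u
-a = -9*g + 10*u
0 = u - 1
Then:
No Solution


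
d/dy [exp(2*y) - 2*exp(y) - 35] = 2*(exp(y) - 1)*exp(y)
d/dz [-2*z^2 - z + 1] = -4*z - 1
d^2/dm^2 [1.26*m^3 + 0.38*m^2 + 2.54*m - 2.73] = 7.56*m + 0.76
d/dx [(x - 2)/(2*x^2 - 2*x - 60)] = (x^2 - x - (x - 2)*(2*x - 1) - 30)/(2*(-x^2 + x + 30)^2)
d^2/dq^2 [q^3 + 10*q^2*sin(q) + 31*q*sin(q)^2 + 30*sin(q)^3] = -10*q^2*sin(q) + 40*q*cos(q) + 62*q*cos(2*q) + 6*q - 5*sin(q)/2 + 62*sin(2*q) + 135*sin(3*q)/2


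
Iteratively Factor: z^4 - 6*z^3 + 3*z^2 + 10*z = (z - 5)*(z^3 - z^2 - 2*z) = z*(z - 5)*(z^2 - z - 2) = z*(z - 5)*(z + 1)*(z - 2)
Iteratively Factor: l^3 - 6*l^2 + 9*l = (l - 3)*(l^2 - 3*l) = l*(l - 3)*(l - 3)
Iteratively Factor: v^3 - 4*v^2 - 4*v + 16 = (v - 4)*(v^2 - 4) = (v - 4)*(v - 2)*(v + 2)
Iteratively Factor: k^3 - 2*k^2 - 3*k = (k - 3)*(k^2 + k) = k*(k - 3)*(k + 1)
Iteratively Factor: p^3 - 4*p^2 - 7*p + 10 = (p - 1)*(p^2 - 3*p - 10) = (p - 5)*(p - 1)*(p + 2)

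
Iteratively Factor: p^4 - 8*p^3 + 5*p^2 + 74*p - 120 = (p - 2)*(p^3 - 6*p^2 - 7*p + 60) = (p - 2)*(p + 3)*(p^2 - 9*p + 20) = (p - 5)*(p - 2)*(p + 3)*(p - 4)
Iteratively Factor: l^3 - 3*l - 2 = (l - 2)*(l^2 + 2*l + 1) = (l - 2)*(l + 1)*(l + 1)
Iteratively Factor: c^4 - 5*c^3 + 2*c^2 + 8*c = (c - 4)*(c^3 - c^2 - 2*c) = (c - 4)*(c - 2)*(c^2 + c) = c*(c - 4)*(c - 2)*(c + 1)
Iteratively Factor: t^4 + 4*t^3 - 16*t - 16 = (t - 2)*(t^3 + 6*t^2 + 12*t + 8) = (t - 2)*(t + 2)*(t^2 + 4*t + 4) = (t - 2)*(t + 2)^2*(t + 2)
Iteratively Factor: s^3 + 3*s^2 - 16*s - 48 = (s - 4)*(s^2 + 7*s + 12) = (s - 4)*(s + 3)*(s + 4)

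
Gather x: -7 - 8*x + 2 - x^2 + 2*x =-x^2 - 6*x - 5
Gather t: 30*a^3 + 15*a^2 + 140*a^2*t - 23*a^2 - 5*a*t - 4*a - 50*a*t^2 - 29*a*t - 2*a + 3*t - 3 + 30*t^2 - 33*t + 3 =30*a^3 - 8*a^2 - 6*a + t^2*(30 - 50*a) + t*(140*a^2 - 34*a - 30)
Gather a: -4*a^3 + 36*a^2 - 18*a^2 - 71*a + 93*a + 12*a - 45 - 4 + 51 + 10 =-4*a^3 + 18*a^2 + 34*a + 12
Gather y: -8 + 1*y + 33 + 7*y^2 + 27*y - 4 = 7*y^2 + 28*y + 21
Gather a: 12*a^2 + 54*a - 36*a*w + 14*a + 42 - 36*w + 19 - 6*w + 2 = 12*a^2 + a*(68 - 36*w) - 42*w + 63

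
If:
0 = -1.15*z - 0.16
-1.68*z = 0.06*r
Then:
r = 3.90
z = -0.14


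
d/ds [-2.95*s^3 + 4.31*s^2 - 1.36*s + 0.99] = -8.85*s^2 + 8.62*s - 1.36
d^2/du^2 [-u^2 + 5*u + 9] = -2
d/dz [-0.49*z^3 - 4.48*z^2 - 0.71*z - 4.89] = -1.47*z^2 - 8.96*z - 0.71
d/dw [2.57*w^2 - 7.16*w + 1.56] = 5.14*w - 7.16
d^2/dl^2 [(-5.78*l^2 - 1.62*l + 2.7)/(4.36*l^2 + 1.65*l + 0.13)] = (-1.13686837721616e-13*l^4 + 21.5715359999999*l^3 + 327.612144*l^2 + 122.052096*l + 12.140396)/(82.881856*l^6 + 94.09752*l^5 + 43.024044*l^4 + 10.103445*l^3 + 1.282827*l^2 + 0.083655*l + 0.002197)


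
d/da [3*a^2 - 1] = 6*a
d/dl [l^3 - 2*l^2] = l*(3*l - 4)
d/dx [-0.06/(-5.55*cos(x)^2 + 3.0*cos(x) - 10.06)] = (0.666*cos(x) - 0.18)*sin(x)/(5.55*cos(x)^2 - 3.0*cos(x) + 10.06)^2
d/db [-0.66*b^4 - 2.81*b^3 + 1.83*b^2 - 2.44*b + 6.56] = -2.64*b^3 - 8.43*b^2 + 3.66*b - 2.44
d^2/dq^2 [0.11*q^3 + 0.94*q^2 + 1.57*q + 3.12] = 0.66*q + 1.88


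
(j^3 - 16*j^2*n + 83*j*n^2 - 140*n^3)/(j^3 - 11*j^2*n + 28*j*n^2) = (j - 5*n)/j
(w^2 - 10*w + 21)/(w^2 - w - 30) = (-w^2 + 10*w - 21)/(-w^2 + w + 30)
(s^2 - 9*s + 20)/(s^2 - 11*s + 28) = (s - 5)/(s - 7)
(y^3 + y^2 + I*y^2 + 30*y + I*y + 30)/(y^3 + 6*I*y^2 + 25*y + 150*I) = (y + 1)/(y + 5*I)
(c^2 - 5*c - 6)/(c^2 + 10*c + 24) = (c^2 - 5*c - 6)/(c^2 + 10*c + 24)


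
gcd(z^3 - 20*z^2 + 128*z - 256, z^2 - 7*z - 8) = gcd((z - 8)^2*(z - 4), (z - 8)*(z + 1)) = z - 8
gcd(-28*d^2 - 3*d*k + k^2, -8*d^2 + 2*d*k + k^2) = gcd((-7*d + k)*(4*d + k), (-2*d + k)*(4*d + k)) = 4*d + k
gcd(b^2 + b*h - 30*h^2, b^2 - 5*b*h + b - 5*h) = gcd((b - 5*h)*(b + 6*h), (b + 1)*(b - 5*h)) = b - 5*h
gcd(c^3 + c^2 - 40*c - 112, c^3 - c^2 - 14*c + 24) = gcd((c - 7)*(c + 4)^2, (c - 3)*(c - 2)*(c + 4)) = c + 4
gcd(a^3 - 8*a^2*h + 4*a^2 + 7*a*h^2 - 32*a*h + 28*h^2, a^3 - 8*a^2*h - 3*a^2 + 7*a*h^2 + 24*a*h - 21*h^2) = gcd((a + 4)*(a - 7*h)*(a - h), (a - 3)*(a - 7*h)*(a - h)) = a^2 - 8*a*h + 7*h^2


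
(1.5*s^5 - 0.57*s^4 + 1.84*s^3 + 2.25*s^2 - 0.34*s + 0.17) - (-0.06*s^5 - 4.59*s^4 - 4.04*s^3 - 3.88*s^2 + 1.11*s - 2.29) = 1.56*s^5 + 4.02*s^4 + 5.88*s^3 + 6.13*s^2 - 1.45*s + 2.46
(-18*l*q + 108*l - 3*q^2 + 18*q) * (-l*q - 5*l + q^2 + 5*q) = 18*l^2*q^2 - 18*l^2*q - 540*l^2 - 15*l*q^3 + 15*l*q^2 + 450*l*q - 3*q^4 + 3*q^3 + 90*q^2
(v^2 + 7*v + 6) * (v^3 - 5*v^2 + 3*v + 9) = v^5 + 2*v^4 - 26*v^3 + 81*v + 54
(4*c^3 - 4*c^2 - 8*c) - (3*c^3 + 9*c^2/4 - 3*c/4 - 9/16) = c^3 - 25*c^2/4 - 29*c/4 + 9/16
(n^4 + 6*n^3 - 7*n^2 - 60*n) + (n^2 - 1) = n^4 + 6*n^3 - 6*n^2 - 60*n - 1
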